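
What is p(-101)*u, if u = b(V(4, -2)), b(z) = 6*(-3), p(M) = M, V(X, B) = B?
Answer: 1818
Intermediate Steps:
b(z) = -18
u = -18
p(-101)*u = -101*(-18) = 1818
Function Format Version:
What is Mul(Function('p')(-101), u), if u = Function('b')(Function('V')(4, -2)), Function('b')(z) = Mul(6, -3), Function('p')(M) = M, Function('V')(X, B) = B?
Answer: 1818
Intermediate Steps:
Function('b')(z) = -18
u = -18
Mul(Function('p')(-101), u) = Mul(-101, -18) = 1818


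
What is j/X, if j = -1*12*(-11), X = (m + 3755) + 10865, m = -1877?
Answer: 132/12743 ≈ 0.010359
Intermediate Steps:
X = 12743 (X = (-1877 + 3755) + 10865 = 1878 + 10865 = 12743)
j = 132 (j = -12*(-11) = 132)
j/X = 132/12743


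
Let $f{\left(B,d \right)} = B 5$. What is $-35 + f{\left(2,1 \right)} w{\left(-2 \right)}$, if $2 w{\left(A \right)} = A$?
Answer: $-45$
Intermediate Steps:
$w{\left(A \right)} = \frac{A}{2}$
$f{\left(B,d \right)} = 5 B$
$-35 + f{\left(2,1 \right)} w{\left(-2 \right)} = -35 + 5 \cdot 2 \cdot \frac{1}{2} \left(-2\right) = -35 + 10 \left(-1\right) = -35 - 10 = -45$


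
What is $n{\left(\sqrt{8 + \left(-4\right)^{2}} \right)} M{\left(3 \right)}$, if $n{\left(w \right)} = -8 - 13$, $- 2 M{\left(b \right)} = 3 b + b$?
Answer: $126$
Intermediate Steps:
$M{\left(b \right)} = - 2 b$ ($M{\left(b \right)} = - \frac{3 b + b}{2} = - \frac{4 b}{2} = - 2 b$)
$n{\left(w \right)} = -21$ ($n{\left(w \right)} = -8 - 13 = -21$)
$n{\left(\sqrt{8 + \left(-4\right)^{2}} \right)} M{\left(3 \right)} = - 21 \left(\left(-2\right) 3\right) = \left(-21\right) \left(-6\right) = 126$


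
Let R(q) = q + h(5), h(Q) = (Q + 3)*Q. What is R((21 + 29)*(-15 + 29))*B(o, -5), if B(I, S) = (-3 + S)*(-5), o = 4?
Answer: 29600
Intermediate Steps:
h(Q) = Q*(3 + Q) (h(Q) = (3 + Q)*Q = Q*(3 + Q))
B(I, S) = 15 - 5*S
R(q) = 40 + q (R(q) = q + 5*(3 + 5) = q + 5*8 = q + 40 = 40 + q)
R((21 + 29)*(-15 + 29))*B(o, -5) = (40 + (21 + 29)*(-15 + 29))*(15 - 5*(-5)) = (40 + 50*14)*(15 + 25) = (40 + 700)*40 = 740*40 = 29600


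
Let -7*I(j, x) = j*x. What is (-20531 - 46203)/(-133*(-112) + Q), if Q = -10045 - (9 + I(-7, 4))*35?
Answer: -33367/2198 ≈ -15.181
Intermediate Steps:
I(j, x) = -j*x/7
Q = -10500 (Q = -10045 - (9 - ⅐*(-7)*4)*35 = -10045 - (9 + 4)*35 = -10045 - 13*35 = -10045 - 1*455 = -10045 - 455 = -10500)
(-20531 - 46203)/(-133*(-112) + Q) = (-20531 - 46203)/(-133*(-112) - 10500) = -66734/(14896 - 10500) = -66734/4396 = -66734*1/4396 = -33367/2198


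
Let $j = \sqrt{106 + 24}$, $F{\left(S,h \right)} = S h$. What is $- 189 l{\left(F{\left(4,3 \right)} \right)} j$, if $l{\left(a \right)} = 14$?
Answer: $- 2646 \sqrt{130} \approx -30169.0$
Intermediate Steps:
$j = \sqrt{130} \approx 11.402$
$- 189 l{\left(F{\left(4,3 \right)} \right)} j = \left(-189\right) 14 \sqrt{130} = - 2646 \sqrt{130}$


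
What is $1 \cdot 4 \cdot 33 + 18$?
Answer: $150$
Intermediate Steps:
$1 \cdot 4 \cdot 33 + 18 = 4 \cdot 33 + 18 = 132 + 18 = 150$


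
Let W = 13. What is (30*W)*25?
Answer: 9750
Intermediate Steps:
(30*W)*25 = (30*13)*25 = 390*25 = 9750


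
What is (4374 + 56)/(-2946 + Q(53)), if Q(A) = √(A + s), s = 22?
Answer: -4350260/2892947 - 22150*√3/8678841 ≈ -1.5082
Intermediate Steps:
Q(A) = √(22 + A) (Q(A) = √(A + 22) = √(22 + A))
(4374 + 56)/(-2946 + Q(53)) = (4374 + 56)/(-2946 + √(22 + 53)) = 4430/(-2946 + √75) = 4430/(-2946 + 5*√3)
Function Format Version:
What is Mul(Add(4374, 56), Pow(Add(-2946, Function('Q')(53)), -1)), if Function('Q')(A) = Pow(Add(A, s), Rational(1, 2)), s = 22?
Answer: Add(Rational(-4350260, 2892947), Mul(Rational(-22150, 8678841), Pow(3, Rational(1, 2)))) ≈ -1.5082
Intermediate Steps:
Function('Q')(A) = Pow(Add(22, A), Rational(1, 2)) (Function('Q')(A) = Pow(Add(A, 22), Rational(1, 2)) = Pow(Add(22, A), Rational(1, 2)))
Mul(Add(4374, 56), Pow(Add(-2946, Function('Q')(53)), -1)) = Mul(Add(4374, 56), Pow(Add(-2946, Pow(Add(22, 53), Rational(1, 2))), -1)) = Mul(4430, Pow(Add(-2946, Pow(75, Rational(1, 2))), -1)) = Mul(4430, Pow(Add(-2946, Mul(5, Pow(3, Rational(1, 2)))), -1))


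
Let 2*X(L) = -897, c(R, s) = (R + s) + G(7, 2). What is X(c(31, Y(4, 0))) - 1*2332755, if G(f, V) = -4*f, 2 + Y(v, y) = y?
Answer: -4666407/2 ≈ -2.3332e+6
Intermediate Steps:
Y(v, y) = -2 + y
c(R, s) = -28 + R + s (c(R, s) = (R + s) - 4*7 = (R + s) - 28 = -28 + R + s)
X(L) = -897/2 (X(L) = (½)*(-897) = -897/2)
X(c(31, Y(4, 0))) - 1*2332755 = -897/2 - 1*2332755 = -897/2 - 2332755 = -4666407/2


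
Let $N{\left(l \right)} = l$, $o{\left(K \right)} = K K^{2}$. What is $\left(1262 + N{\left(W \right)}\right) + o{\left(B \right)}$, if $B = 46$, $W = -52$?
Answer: $98546$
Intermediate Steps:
$o{\left(K \right)} = K^{3}$
$\left(1262 + N{\left(W \right)}\right) + o{\left(B \right)} = \left(1262 - 52\right) + 46^{3} = 1210 + 97336 = 98546$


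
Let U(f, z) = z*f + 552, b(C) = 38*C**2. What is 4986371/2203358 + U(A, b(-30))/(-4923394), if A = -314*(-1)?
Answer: 443615959579/5423999778526 ≈ 0.081788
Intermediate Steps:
A = 314
U(f, z) = 552 + f*z (U(f, z) = f*z + 552 = 552 + f*z)
4986371/2203358 + U(A, b(-30))/(-4923394) = 4986371/2203358 + (552 + 314*(38*(-30)**2))/(-4923394) = 4986371*(1/2203358) + (552 + 314*(38*900))*(-1/4923394) = 4986371/2203358 + (552 + 314*34200)*(-1/4923394) = 4986371/2203358 + (552 + 10738800)*(-1/4923394) = 4986371/2203358 + 10739352*(-1/4923394) = 4986371/2203358 - 5369676/2461697 = 443615959579/5423999778526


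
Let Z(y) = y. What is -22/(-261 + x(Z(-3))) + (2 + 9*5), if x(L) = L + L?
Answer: 12571/267 ≈ 47.082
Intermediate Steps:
x(L) = 2*L
-22/(-261 + x(Z(-3))) + (2 + 9*5) = -22/(-261 + 2*(-3)) + (2 + 9*5) = -22/(-261 - 6) + (2 + 45) = -22/(-267) + 47 = -22*(-1/267) + 47 = 22/267 + 47 = 12571/267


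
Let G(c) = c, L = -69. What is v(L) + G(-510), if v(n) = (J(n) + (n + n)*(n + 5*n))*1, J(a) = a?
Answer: 56553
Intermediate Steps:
v(n) = n + 12*n**2 (v(n) = (n + (n + n)*(n + 5*n))*1 = (n + (2*n)*(6*n))*1 = (n + 12*n**2)*1 = n + 12*n**2)
v(L) + G(-510) = -69*(1 + 12*(-69)) - 510 = -69*(1 - 828) - 510 = -69*(-827) - 510 = 57063 - 510 = 56553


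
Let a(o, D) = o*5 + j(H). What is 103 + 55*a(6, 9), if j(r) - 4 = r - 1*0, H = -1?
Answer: 1918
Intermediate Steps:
j(r) = 4 + r (j(r) = 4 + (r - 1*0) = 4 + (r + 0) = 4 + r)
a(o, D) = 3 + 5*o (a(o, D) = o*5 + (4 - 1) = 5*o + 3 = 3 + 5*o)
103 + 55*a(6, 9) = 103 + 55*(3 + 5*6) = 103 + 55*(3 + 30) = 103 + 55*33 = 103 + 1815 = 1918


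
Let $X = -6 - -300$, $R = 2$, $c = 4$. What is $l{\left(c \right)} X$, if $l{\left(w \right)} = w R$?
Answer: $2352$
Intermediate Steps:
$l{\left(w \right)} = 2 w$ ($l{\left(w \right)} = w 2 = 2 w$)
$X = 294$ ($X = -6 + 300 = 294$)
$l{\left(c \right)} X = 2 \cdot 4 \cdot 294 = 8 \cdot 294 = 2352$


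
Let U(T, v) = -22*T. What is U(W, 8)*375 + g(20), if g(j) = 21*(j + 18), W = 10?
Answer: -81702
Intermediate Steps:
g(j) = 378 + 21*j (g(j) = 21*(18 + j) = 378 + 21*j)
U(W, 8)*375 + g(20) = -22*10*375 + (378 + 21*20) = -220*375 + (378 + 420) = -82500 + 798 = -81702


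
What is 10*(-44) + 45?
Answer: -395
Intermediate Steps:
10*(-44) + 45 = -440 + 45 = -395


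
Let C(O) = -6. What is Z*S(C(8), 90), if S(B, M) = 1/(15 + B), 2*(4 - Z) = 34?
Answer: -13/9 ≈ -1.4444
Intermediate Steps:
Z = -13 (Z = 4 - ½*34 = 4 - 17 = -13)
Z*S(C(8), 90) = -13/(15 - 6) = -13/9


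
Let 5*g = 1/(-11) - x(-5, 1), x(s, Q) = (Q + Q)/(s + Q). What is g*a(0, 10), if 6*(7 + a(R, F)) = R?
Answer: -63/110 ≈ -0.57273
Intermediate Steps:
a(R, F) = -7 + R/6
x(s, Q) = 2*Q/(Q + s) (x(s, Q) = (2*Q)/(Q + s) = 2*Q/(Q + s))
g = 9/110 (g = (1/(-11) - 2/(1 - 5))/5 = (-1/11 - 2/(-4))/5 = (-1/11 - 2*(-1)/4)/5 = (-1/11 - 1*(-½))/5 = (-1/11 + ½)/5 = (⅕)*(9/22) = 9/110 ≈ 0.081818)
g*a(0, 10) = 9*(-7 + (⅙)*0)/110 = 9*(-7 + 0)/110 = (9/110)*(-7) = -63/110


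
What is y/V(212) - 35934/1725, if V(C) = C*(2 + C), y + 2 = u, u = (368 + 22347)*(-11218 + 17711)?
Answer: 84262465571/26086600 ≈ 3230.1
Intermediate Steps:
u = 147488495 (u = 22715*6493 = 147488495)
y = 147488493 (y = -2 + 147488495 = 147488493)
y/V(212) - 35934/1725 = 147488493/((212*(2 + 212))) - 35934/1725 = 147488493/((212*214)) - 35934*1/1725 = 147488493/45368 - 11978/575 = 84262465571/26086600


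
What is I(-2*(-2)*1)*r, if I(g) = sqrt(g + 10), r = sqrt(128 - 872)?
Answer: 4*I*sqrt(651) ≈ 102.06*I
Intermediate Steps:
r = 2*I*sqrt(186) (r = sqrt(-744) = 2*I*sqrt(186) ≈ 27.276*I)
I(g) = sqrt(10 + g)
I(-2*(-2)*1)*r = sqrt(10 - 2*(-2)*1)*(2*I*sqrt(186)) = sqrt(10 + 4*1)*(2*I*sqrt(186)) = sqrt(10 + 4)*(2*I*sqrt(186)) = sqrt(14)*(2*I*sqrt(186)) = 4*I*sqrt(651)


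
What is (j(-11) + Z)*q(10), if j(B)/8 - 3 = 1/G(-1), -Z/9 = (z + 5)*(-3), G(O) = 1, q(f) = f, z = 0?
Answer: 1670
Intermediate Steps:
Z = 135 (Z = -9*(0 + 5)*(-3) = -45*(-3) = -9*(-15) = 135)
j(B) = 32 (j(B) = 24 + 8/1 = 24 + 8*1 = 24 + 8 = 32)
(j(-11) + Z)*q(10) = (32 + 135)*10 = 167*10 = 1670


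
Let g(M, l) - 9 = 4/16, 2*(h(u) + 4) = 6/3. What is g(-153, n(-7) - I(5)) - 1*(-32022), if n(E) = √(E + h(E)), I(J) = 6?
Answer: 128125/4 ≈ 32031.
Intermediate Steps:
h(u) = -3 (h(u) = -4 + (6/3)/2 = -4 + (6*(⅓))/2 = -4 + (½)*2 = -4 + 1 = -3)
n(E) = √(-3 + E) (n(E) = √(E - 3) = √(-3 + E))
g(M, l) = 37/4 (g(M, l) = 9 + 4/16 = 9 + 4*(1/16) = 9 + ¼ = 37/4)
g(-153, n(-7) - I(5)) - 1*(-32022) = 37/4 - 1*(-32022) = 37/4 + 32022 = 128125/4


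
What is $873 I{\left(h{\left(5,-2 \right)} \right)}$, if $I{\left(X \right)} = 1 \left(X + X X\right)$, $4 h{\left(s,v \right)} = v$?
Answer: $- \frac{873}{4} \approx -218.25$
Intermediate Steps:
$h{\left(s,v \right)} = \frac{v}{4}$
$I{\left(X \right)} = X + X^{2}$ ($I{\left(X \right)} = 1 \left(X + X^{2}\right) = X + X^{2}$)
$873 I{\left(h{\left(5,-2 \right)} \right)} = 873 \cdot \frac{1}{4} \left(-2\right) \left(1 + \frac{1}{4} \left(-2\right)\right) = 873 \left(- \frac{1 - \frac{1}{2}}{2}\right) = 873 \left(\left(- \frac{1}{2}\right) \frac{1}{2}\right) = 873 \left(- \frac{1}{4}\right) = - \frac{873}{4}$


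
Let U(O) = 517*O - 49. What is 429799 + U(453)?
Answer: 663951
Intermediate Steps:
U(O) = -49 + 517*O
429799 + U(453) = 429799 + (-49 + 517*453) = 429799 + (-49 + 234201) = 429799 + 234152 = 663951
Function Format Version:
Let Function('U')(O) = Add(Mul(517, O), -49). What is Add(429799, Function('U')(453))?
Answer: 663951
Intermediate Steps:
Function('U')(O) = Add(-49, Mul(517, O))
Add(429799, Function('U')(453)) = Add(429799, Add(-49, Mul(517, 453))) = Add(429799, Add(-49, 234201)) = Add(429799, 234152) = 663951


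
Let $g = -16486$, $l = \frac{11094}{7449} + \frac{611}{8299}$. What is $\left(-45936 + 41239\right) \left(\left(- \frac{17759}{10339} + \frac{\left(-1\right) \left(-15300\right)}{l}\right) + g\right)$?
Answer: $\frac{4751366643528263}{151014177} \approx 3.1463 \cdot 10^{7}$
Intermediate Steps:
$l = \frac{32206815}{20606417}$ ($l = 11094 \cdot \frac{1}{7449} + 611 \cdot \frac{1}{8299} = \frac{3698}{2483} + \frac{611}{8299} = \frac{32206815}{20606417} \approx 1.563$)
$\left(-45936 + 41239\right) \left(\left(- \frac{17759}{10339} + \frac{\left(-1\right) \left(-15300\right)}{l}\right) + g\right) = \left(-45936 + 41239\right) \left(\left(- \frac{17759}{10339} + \frac{\left(-1\right) \left(-15300\right)}{\frac{32206815}{20606417}}\right) - 16486\right) = - 4697 \left(\left(\left(-17759\right) \frac{1}{10339} + 15300 \cdot \frac{20606417}{32206815}\right) - 16486\right) = - 4697 \left(\left(- \frac{2537}{1477} + \frac{7006181780}{715707}\right) - 16486\right) = - 4697 \left(\frac{10346314740401}{1057099239} - 16486\right) = \left(-4697\right) \left(- \frac{7081023313753}{1057099239}\right) = \frac{4751366643528263}{151014177}$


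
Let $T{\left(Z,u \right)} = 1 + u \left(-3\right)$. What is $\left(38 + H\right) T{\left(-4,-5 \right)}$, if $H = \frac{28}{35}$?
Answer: $\frac{3104}{5} \approx 620.8$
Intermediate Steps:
$T{\left(Z,u \right)} = 1 - 3 u$
$H = \frac{4}{5}$ ($H = 28 \cdot \frac{1}{35} = \frac{4}{5} \approx 0.8$)
$\left(38 + H\right) T{\left(-4,-5 \right)} = \left(38 + \frac{4}{5}\right) \left(1 - -15\right) = \frac{194 \left(1 + 15\right)}{5} = \frac{194}{5} \cdot 16 = \frac{3104}{5}$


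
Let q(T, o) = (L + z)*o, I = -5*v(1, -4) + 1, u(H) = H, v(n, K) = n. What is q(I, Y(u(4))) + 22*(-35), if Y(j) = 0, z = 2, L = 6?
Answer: -770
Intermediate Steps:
I = -4 (I = -5*1 + 1 = -5 + 1 = -4)
q(T, o) = 8*o (q(T, o) = (6 + 2)*o = 8*o)
q(I, Y(u(4))) + 22*(-35) = 8*0 + 22*(-35) = 0 - 770 = -770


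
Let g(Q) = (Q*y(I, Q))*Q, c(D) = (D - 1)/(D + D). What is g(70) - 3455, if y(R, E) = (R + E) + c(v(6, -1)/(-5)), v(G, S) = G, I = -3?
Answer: 988010/3 ≈ 3.2934e+5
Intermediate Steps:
c(D) = (-1 + D)/(2*D) (c(D) = (-1 + D)/((2*D)) = (-1 + D)*(1/(2*D)) = (-1 + D)/(2*D))
y(R, E) = 11/12 + E + R (y(R, E) = (R + E) + (-1 + 6/(-5))/(2*((6/(-5)))) = (E + R) + (-1 + 6*(-1/5))/(2*((6*(-1/5)))) = (E + R) + (-1 - 6/5)/(2*(-6/5)) = (E + R) + (1/2)*(-5/6)*(-11/5) = (E + R) + 11/12 = 11/12 + E + R)
g(Q) = Q**2*(-25/12 + Q) (g(Q) = (Q*(11/12 + Q - 3))*Q = (Q*(-25/12 + Q))*Q = Q**2*(-25/12 + Q))
g(70) - 3455 = 70**2*(-25/12 + 70) - 3455 = 4900*(815/12) - 3455 = 998375/3 - 3455 = 988010/3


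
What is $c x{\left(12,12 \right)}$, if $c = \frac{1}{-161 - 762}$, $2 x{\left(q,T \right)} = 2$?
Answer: $- \frac{1}{923} \approx -0.0010834$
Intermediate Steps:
$x{\left(q,T \right)} = 1$ ($x{\left(q,T \right)} = \frac{1}{2} \cdot 2 = 1$)
$c = - \frac{1}{923}$ ($c = \frac{1}{-923} = - \frac{1}{923} \approx -0.0010834$)
$c x{\left(12,12 \right)} = \left(- \frac{1}{923}\right) 1 = - \frac{1}{923}$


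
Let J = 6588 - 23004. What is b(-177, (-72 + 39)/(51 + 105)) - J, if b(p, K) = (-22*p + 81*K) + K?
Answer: 527609/26 ≈ 20293.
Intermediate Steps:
b(p, K) = -22*p + 82*K
J = -16416
b(-177, (-72 + 39)/(51 + 105)) - J = (-22*(-177) + 82*((-72 + 39)/(51 + 105))) - 1*(-16416) = (3894 + 82*(-33/156)) + 16416 = (3894 + 82*(-33*1/156)) + 16416 = (3894 + 82*(-11/52)) + 16416 = (3894 - 451/26) + 16416 = 100793/26 + 16416 = 527609/26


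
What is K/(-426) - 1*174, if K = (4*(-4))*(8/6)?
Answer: -111154/639 ≈ -173.95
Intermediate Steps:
K = -64/3 (K = -128/6 = -16*4/3 = -64/3 ≈ -21.333)
K/(-426) - 1*174 = -64/3/(-426) - 1*174 = -64/3*(-1/426) - 174 = 32/639 - 174 = -111154/639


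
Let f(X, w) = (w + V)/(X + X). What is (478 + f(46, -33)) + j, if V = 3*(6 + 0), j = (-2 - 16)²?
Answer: 73769/92 ≈ 801.84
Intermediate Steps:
j = 324 (j = (-18)² = 324)
V = 18 (V = 3*6 = 18)
f(X, w) = (18 + w)/(2*X) (f(X, w) = (w + 18)/(X + X) = (18 + w)/((2*X)) = (18 + w)*(1/(2*X)) = (18 + w)/(2*X))
(478 + f(46, -33)) + j = (478 + (½)*(18 - 33)/46) + 324 = (478 + (½)*(1/46)*(-15)) + 324 = (478 - 15/92) + 324 = 43961/92 + 324 = 73769/92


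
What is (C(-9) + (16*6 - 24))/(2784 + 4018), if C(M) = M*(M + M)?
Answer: 117/3401 ≈ 0.034402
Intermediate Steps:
C(M) = 2*M² (C(M) = M*(2*M) = 2*M²)
(C(-9) + (16*6 - 24))/(2784 + 4018) = (2*(-9)² + (16*6 - 24))/(2784 + 4018) = (2*81 + (96 - 24))/6802 = (162 + 72)*(1/6802) = 234*(1/6802) = 117/3401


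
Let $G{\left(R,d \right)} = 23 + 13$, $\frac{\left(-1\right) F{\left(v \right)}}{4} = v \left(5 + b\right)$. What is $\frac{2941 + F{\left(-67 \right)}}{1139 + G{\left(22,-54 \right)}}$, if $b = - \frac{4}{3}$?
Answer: $\frac{11771}{3525} \approx 3.3393$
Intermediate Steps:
$b = - \frac{4}{3}$ ($b = \left(-4\right) \frac{1}{3} = - \frac{4}{3} \approx -1.3333$)
$F{\left(v \right)} = - \frac{44 v}{3}$ ($F{\left(v \right)} = - 4 v \left(5 - \frac{4}{3}\right) = - 4 v \frac{11}{3} = - 4 \frac{11 v}{3} = - \frac{44 v}{3}$)
$G{\left(R,d \right)} = 36$
$\frac{2941 + F{\left(-67 \right)}}{1139 + G{\left(22,-54 \right)}} = \frac{2941 - - \frac{2948}{3}}{1139 + 36} = \frac{2941 + \frac{2948}{3}}{1175} = \frac{11771}{3} \cdot \frac{1}{1175} = \frac{11771}{3525}$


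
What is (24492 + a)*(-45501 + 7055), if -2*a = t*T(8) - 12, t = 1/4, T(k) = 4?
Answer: -941830885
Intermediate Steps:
t = ¼ ≈ 0.25000
a = 11/2 (a = -((¼)*4 - 12)/2 = -(1 - 12)/2 = -½*(-11) = 11/2 ≈ 5.5000)
(24492 + a)*(-45501 + 7055) = (24492 + 11/2)*(-45501 + 7055) = (48995/2)*(-38446) = -941830885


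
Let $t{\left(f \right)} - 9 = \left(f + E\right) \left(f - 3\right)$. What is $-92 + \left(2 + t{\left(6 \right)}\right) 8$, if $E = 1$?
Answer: $164$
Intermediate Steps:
$t{\left(f \right)} = 9 + \left(1 + f\right) \left(-3 + f\right)$ ($t{\left(f \right)} = 9 + \left(f + 1\right) \left(f - 3\right) = 9 + \left(1 + f\right) \left(-3 + f\right)$)
$-92 + \left(2 + t{\left(6 \right)}\right) 8 = -92 + \left(2 + \left(6 + 6^{2} - 12\right)\right) 8 = -92 + \left(2 + \left(6 + 36 - 12\right)\right) 8 = -92 + \left(2 + 30\right) 8 = -92 + 32 \cdot 8 = -92 + 256 = 164$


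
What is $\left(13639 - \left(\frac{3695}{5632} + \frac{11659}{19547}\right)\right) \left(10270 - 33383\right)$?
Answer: $- \frac{3154634419669449}{10008064} \approx -3.1521 \cdot 10^{8}$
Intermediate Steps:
$\left(13639 - \left(\frac{3695}{5632} + \frac{11659}{19547}\right)\right) \left(10270 - 33383\right) = \left(13639 - \frac{12535423}{10008064}\right) \left(-23113\right) = \frac{136487449473}{10008064} \left(-23113\right) = - \frac{3154634419669449}{10008064}$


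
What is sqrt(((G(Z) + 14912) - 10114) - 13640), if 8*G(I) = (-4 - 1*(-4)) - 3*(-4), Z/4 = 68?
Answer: I*sqrt(35362)/2 ≈ 94.024*I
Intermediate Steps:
Z = 272 (Z = 4*68 = 272)
G(I) = 3/2 (G(I) = ((-4 - 1*(-4)) - 3*(-4))/8 = ((-4 + 4) + 12)/8 = (0 + 12)/8 = (1/8)*12 = 3/2)
sqrt(((G(Z) + 14912) - 10114) - 13640) = sqrt(((3/2 + 14912) - 10114) - 13640) = sqrt((29827/2 - 10114) - 13640) = sqrt(9599/2 - 13640) = sqrt(-17681/2) = I*sqrt(35362)/2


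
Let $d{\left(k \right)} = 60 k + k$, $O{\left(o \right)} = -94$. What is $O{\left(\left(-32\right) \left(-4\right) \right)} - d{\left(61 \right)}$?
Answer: $-3815$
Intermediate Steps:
$d{\left(k \right)} = 61 k$
$O{\left(\left(-32\right) \left(-4\right) \right)} - d{\left(61 \right)} = -94 - 61 \cdot 61 = -94 - 3721 = -3815$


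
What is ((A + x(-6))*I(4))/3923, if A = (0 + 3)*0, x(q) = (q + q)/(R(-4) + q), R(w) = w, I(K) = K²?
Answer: 96/19615 ≈ 0.0048942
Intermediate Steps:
x(q) = 2*q/(-4 + q) (x(q) = (q + q)/(-4 + q) = (2*q)/(-4 + q) = 2*q/(-4 + q))
A = 0 (A = 3*0 = 0)
((A + x(-6))*I(4))/3923 = ((0 + 2*(-6)/(-4 - 6))*4²)/3923 = ((0 + 2*(-6)/(-10))*16)*(1/3923) = ((0 + 2*(-6)*(-⅒))*16)*(1/3923) = ((0 + 6/5)*16)*(1/3923) = ((6/5)*16)*(1/3923) = (96/5)*(1/3923) = 96/19615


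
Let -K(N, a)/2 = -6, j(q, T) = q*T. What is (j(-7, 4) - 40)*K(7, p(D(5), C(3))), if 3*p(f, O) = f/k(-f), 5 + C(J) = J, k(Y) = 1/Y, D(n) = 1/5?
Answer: -816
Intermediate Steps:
D(n) = 1/5
j(q, T) = T*q
C(J) = -5 + J
p(f, O) = -f**2/3 (p(f, O) = (f/(1/(-f)))/3 = (f/((-1/f)))/3 = (f*(-f))/3 = (-f**2)/3 = -f**2/3)
K(N, a) = 12 (K(N, a) = -2*(-6) = 12)
(j(-7, 4) - 40)*K(7, p(D(5), C(3))) = (4*(-7) - 40)*12 = (-28 - 40)*12 = -68*12 = -816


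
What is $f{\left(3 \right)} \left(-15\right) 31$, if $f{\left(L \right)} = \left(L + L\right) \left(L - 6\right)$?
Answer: $8370$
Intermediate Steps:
$f{\left(L \right)} = 2 L \left(-6 + L\right)$
$f{\left(3 \right)} \left(-15\right) 31 = 2 \cdot 3 \left(-6 + 3\right) \left(-15\right) 31 = 2 \cdot 3 \left(-3\right) \left(-15\right) 31 = \left(-18\right) \left(-15\right) 31 = 270 \cdot 31 = 8370$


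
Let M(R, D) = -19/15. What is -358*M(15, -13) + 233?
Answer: 10297/15 ≈ 686.47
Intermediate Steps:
M(R, D) = -19/15 (M(R, D) = -19*1/15 = -19/15)
-358*M(15, -13) + 233 = -358*(-19/15) + 233 = 6802/15 + 233 = 10297/15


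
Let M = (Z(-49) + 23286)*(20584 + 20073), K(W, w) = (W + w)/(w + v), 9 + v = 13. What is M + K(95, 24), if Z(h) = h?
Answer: 3778986853/4 ≈ 9.4475e+8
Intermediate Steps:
v = 4 (v = -9 + 13 = 4)
K(W, w) = (W + w)/(4 + w) (K(W, w) = (W + w)/(w + 4) = (W + w)/(4 + w))
M = 944746709 (M = (-49 + 23286)*(20584 + 20073) = 23237*40657 = 944746709)
M + K(95, 24) = 944746709 + (95 + 24)/(4 + 24) = 944746709 + 119/28 = 944746709 + (1/28)*119 = 944746709 + 17/4 = 3778986853/4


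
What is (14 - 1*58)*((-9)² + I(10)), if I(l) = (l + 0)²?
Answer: -7964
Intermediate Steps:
I(l) = l²
(14 - 1*58)*((-9)² + I(10)) = (14 - 1*58)*((-9)² + 10²) = (14 - 58)*(81 + 100) = -44*181 = -7964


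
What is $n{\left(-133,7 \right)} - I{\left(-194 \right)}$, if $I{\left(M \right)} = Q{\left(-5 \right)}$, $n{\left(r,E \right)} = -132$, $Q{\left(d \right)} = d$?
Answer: $-127$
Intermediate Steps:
$I{\left(M \right)} = -5$
$n{\left(-133,7 \right)} - I{\left(-194 \right)} = -132 - -5 = -132 + 5 = -127$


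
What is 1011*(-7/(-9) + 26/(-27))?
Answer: -1685/9 ≈ -187.22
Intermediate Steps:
1011*(-7/(-9) + 26/(-27)) = 1011*(-7*(-⅑) + 26*(-1/27)) = 1011*(7/9 - 26/27) = 1011*(-5/27) = -1685/9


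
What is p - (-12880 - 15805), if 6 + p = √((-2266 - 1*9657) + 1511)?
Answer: 28679 + 2*I*√2603 ≈ 28679.0 + 102.04*I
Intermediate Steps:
p = -6 + 2*I*√2603 (p = -6 + √((-2266 - 1*9657) + 1511) = -6 + √((-2266 - 9657) + 1511) = -6 + √(-11923 + 1511) = -6 + √(-10412) = -6 + 2*I*√2603 ≈ -6.0 + 102.04*I)
p - (-12880 - 15805) = (-6 + 2*I*√2603) - (-12880 - 15805) = (-6 + 2*I*√2603) - 1*(-28685) = (-6 + 2*I*√2603) + 28685 = 28679 + 2*I*√2603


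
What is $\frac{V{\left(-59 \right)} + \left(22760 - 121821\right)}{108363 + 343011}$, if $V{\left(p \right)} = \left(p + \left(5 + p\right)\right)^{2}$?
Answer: $- \frac{14382}{75229} \approx -0.19118$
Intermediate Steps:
$V{\left(p \right)} = \left(5 + 2 p\right)^{2}$
$\frac{V{\left(-59 \right)} + \left(22760 - 121821\right)}{108363 + 343011} = \frac{\left(5 + 2 \left(-59\right)\right)^{2} + \left(22760 - 121821\right)}{108363 + 343011} = \frac{\left(5 - 118\right)^{2} - 99061}{451374} = \left(\left(-113\right)^{2} - 99061\right) \frac{1}{451374} = \left(12769 - 99061\right) \frac{1}{451374} = \left(-86292\right) \frac{1}{451374} = - \frac{14382}{75229}$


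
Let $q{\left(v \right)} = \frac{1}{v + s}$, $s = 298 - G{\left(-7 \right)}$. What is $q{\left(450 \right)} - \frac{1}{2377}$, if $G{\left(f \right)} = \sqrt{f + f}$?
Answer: $\frac{609239}{664987143} + \frac{i \sqrt{14}}{559518} \approx 0.00091617 + 6.6873 \cdot 10^{-6} i$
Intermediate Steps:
$G{\left(f \right)} = \sqrt{2} \sqrt{f}$ ($G{\left(f \right)} = \sqrt{2 f} = \sqrt{2} \sqrt{f}$)
$s = 298 - i \sqrt{14}$ ($s = 298 - \sqrt{2} \sqrt{-7} = 298 - \sqrt{2} i \sqrt{7} = 298 - i \sqrt{14} \approx 298.0 - 3.7417 i$)
$q{\left(v \right)} = \frac{1}{298 + v - i \sqrt{14}}$ ($q{\left(v \right)} = \frac{1}{v + \left(298 - i \sqrt{14}\right)} = \frac{1}{298 + v - i \sqrt{14}}$)
$q{\left(450 \right)} - \frac{1}{2377} = \frac{1}{298 + 450 - i \sqrt{14}} - \frac{1}{2377} = \frac{1}{748 - i \sqrt{14}} - \frac{1}{2377} = - \frac{1}{2377} + \frac{1}{748 - i \sqrt{14}}$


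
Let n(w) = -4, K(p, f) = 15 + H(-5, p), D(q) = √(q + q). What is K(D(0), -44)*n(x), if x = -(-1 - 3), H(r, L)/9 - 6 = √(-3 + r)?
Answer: -276 - 72*I*√2 ≈ -276.0 - 101.82*I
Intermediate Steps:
H(r, L) = 54 + 9*√(-3 + r)
D(q) = √2*√q (D(q) = √(2*q) = √2*√q)
K(p, f) = 69 + 18*I*√2 (K(p, f) = 15 + (54 + 9*√(-3 - 5)) = 15 + (54 + 9*√(-8)) = 15 + (54 + 9*(2*I*√2)) = 15 + (54 + 18*I*√2) = 69 + 18*I*√2)
x = 4 (x = -1*(-4) = 4)
K(D(0), -44)*n(x) = (69 + 18*I*√2)*(-4) = -276 - 72*I*√2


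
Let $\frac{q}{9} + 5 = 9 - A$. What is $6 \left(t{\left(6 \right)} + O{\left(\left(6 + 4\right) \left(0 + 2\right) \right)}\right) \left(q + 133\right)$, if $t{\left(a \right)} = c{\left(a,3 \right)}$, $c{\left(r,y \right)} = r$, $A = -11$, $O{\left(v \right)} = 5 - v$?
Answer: $-14472$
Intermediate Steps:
$t{\left(a \right)} = a$
$q = 135$ ($q = -45 + 9 \left(9 - -11\right) = -45 + 9 \left(9 + 11\right) = -45 + 9 \cdot 20 = -45 + 180 = 135$)
$6 \left(t{\left(6 \right)} + O{\left(\left(6 + 4\right) \left(0 + 2\right) \right)}\right) \left(q + 133\right) = 6 \left(6 + \left(5 - \left(6 + 4\right) \left(0 + 2\right)\right)\right) \left(135 + 133\right) = 6 \left(6 + \left(5 - 10 \cdot 2\right)\right) 268 = 6 \left(6 + \left(5 - 20\right)\right) 268 = 6 \left(6 - 15\right) 268 = 6 \left(-9\right) 268 = \left(-54\right) 268 = -14472$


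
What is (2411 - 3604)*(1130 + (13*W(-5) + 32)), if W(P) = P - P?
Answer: -1386266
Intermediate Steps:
W(P) = 0
(2411 - 3604)*(1130 + (13*W(-5) + 32)) = (2411 - 3604)*(1130 + (13*0 + 32)) = -1193*(1130 + (0 + 32)) = -1193*(1130 + 32) = -1193*1162 = -1386266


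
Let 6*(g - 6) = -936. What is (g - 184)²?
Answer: 111556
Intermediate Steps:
g = -150 (g = 6 + (⅙)*(-936) = 6 - 156 = -150)
(g - 184)² = (-150 - 184)² = (-334)² = 111556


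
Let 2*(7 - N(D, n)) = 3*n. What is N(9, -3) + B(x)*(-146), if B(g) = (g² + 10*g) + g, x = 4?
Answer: -17497/2 ≈ -8748.5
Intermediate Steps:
N(D, n) = 7 - 3*n/2
B(g) = g² + 11*g
N(9, -3) + B(x)*(-146) = (7 - 3/2*(-3)) + (4*(11 + 4))*(-146) = (7 + 9/2) + (4*15)*(-146) = 23/2 + 60*(-146) = 23/2 - 8760 = -17497/2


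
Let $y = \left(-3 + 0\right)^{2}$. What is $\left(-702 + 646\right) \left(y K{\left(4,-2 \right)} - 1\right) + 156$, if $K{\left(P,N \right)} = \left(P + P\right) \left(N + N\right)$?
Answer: $16340$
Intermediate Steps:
$y = 9$ ($y = \left(-3\right)^{2} = 9$)
$K{\left(P,N \right)} = 4 N P$ ($K{\left(P,N \right)} = 2 P 2 N = 4 N P$)
$\left(-702 + 646\right) \left(y K{\left(4,-2 \right)} - 1\right) + 156 = \left(-702 + 646\right) \left(9 \cdot 4 \left(-2\right) 4 - 1\right) + 156 = - 56 \left(9 \left(-32\right) - 1\right) + 156 = - 56 \left(-288 - 1\right) + 156 = \left(-56\right) \left(-289\right) + 156 = 16184 + 156 = 16340$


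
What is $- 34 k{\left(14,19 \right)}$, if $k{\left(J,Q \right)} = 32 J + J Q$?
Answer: $-24276$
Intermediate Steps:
$- 34 k{\left(14,19 \right)} = - 34 \cdot 14 \left(32 + 19\right) = - 34 \cdot 14 \cdot 51 = \left(-34\right) 714 = -24276$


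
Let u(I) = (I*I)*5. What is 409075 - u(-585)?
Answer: -1302050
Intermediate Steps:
u(I) = 5*I**2 (u(I) = I**2*5 = 5*I**2)
409075 - u(-585) = 409075 - 5*(-585)**2 = 409075 - 5*342225 = 409075 - 1*1711125 = 409075 - 1711125 = -1302050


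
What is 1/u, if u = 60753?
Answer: 1/60753 ≈ 1.6460e-5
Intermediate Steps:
1/u = 1/60753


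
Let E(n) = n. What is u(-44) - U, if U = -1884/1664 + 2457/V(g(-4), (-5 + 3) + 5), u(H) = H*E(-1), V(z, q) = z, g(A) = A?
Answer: 274303/416 ≈ 659.38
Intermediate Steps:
u(H) = -H (u(H) = H*(-1) = -H)
U = -255999/416 (U = -1884/1664 + 2457/(-4) = -1884*1/1664 + 2457*(-¼) = -471/416 - 2457/4 = -255999/416 ≈ -615.38)
u(-44) - U = -1*(-44) - 1*(-255999/416) = 44 + 255999/416 = 274303/416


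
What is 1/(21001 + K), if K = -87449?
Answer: -1/66448 ≈ -1.5049e-5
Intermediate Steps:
1/(21001 + K) = 1/(21001 - 87449) = 1/(-66448) = -1/66448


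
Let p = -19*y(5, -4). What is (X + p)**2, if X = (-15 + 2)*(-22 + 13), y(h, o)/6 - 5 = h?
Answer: 1046529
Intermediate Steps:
y(h, o) = 30 + 6*h
X = 117 (X = -13*(-9) = 117)
p = -1140 (p = -19*(30 + 6*5) = -19*(30 + 30) = -19*60 = -1140)
(X + p)**2 = (117 - 1140)**2 = (-1023)**2 = 1046529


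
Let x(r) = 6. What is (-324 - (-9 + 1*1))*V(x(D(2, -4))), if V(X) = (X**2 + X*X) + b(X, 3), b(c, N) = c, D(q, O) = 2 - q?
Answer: -24648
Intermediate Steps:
V(X) = X + 2*X**2 (V(X) = (X**2 + X*X) + X = (X**2 + X**2) + X = 2*X**2 + X = X + 2*X**2)
(-324 - (-9 + 1*1))*V(x(D(2, -4))) = (-324 - (-9 + 1*1))*(6*(1 + 2*6)) = (-324 - (-9 + 1))*(6*(1 + 12)) = (-324 - 1*(-8))*(6*13) = (-324 + 8)*78 = -316*78 = -24648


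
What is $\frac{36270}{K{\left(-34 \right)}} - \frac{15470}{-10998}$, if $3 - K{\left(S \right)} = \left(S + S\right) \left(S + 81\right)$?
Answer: $\frac{17245615}{1353177} \approx 12.745$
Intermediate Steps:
$K{\left(S \right)} = 3 - 2 S \left(81 + S\right)$ ($K{\left(S \right)} = 3 - \left(S + S\right) \left(S + 81\right) = 3 - 2 S \left(81 + S\right)$)
$\frac{36270}{K{\left(-34 \right)}} - \frac{15470}{-10998} = \frac{36270}{3 - -5508 - 2 \left(-34\right)^{2}} - \frac{15470}{-10998} = \frac{36270}{3 + 5508 - 2312} - - \frac{595}{423} = \frac{36270}{3 + 5508 - 2312} + \frac{595}{423} = \frac{36270}{3199} + \frac{595}{423} = \frac{17245615}{1353177}$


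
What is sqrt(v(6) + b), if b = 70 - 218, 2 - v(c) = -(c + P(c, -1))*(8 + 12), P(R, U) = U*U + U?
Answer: I*sqrt(26) ≈ 5.099*I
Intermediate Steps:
P(R, U) = U + U**2 (P(R, U) = U**2 + U = U + U**2)
v(c) = 2 + 20*c (v(c) = 2 - (-1)*(c - (1 - 1))*(8 + 12) = 2 - (-1)*(c - 1*0)*20 = 2 - (-1)*(c + 0)*20 = 2 - (-1)*c*20 = 2 - (-1)*20*c = 2 - (-20)*c = 2 + 20*c)
b = -148
sqrt(v(6) + b) = sqrt((2 + 20*6) - 148) = sqrt((2 + 120) - 148) = sqrt(122 - 148) = sqrt(-26) = I*sqrt(26)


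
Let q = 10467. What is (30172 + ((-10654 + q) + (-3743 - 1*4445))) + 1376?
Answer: 23173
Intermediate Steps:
(30172 + ((-10654 + q) + (-3743 - 1*4445))) + 1376 = (30172 + ((-10654 + 10467) + (-3743 - 1*4445))) + 1376 = (30172 + (-187 + (-3743 - 4445))) + 1376 = (30172 + (-187 - 8188)) + 1376 = (30172 - 8375) + 1376 = 21797 + 1376 = 23173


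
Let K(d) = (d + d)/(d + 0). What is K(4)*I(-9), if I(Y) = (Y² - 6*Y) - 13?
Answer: 244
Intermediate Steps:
I(Y) = -13 + Y² - 6*Y
K(d) = 2 (K(d) = (2*d)/d = 2)
K(4)*I(-9) = 2*(-13 + (-9)² - 6*(-9)) = 2*(-13 + 81 + 54) = 2*122 = 244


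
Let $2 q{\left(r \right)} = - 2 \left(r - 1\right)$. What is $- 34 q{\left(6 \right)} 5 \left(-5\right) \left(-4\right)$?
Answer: $17000$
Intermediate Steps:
$q{\left(r \right)} = 1 - r$ ($q{\left(r \right)} = \frac{\left(-2\right) \left(r - 1\right)}{2} = \frac{\left(-2\right) \left(-1 + r\right)}{2} = \frac{2 - 2 r}{2} = 1 - r$)
$- 34 q{\left(6 \right)} 5 \left(-5\right) \left(-4\right) = - 34 \left(1 - 6\right) 5 \left(-5\right) \left(-4\right) = - 34 \left(1 - 6\right) \left(\left(-25\right) \left(-4\right)\right) = \left(-34\right) \left(-5\right) 100 = 170 \cdot 100 = 17000$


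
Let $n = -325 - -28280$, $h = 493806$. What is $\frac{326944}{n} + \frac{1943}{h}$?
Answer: $\frac{161501225429}{13804346730} \approx 11.699$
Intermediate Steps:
$n = 27955$ ($n = -325 + 28280 = 27955$)
$\frac{326944}{n} + \frac{1943}{h} = \frac{326944}{27955} + \frac{1943}{493806} = \frac{161501225429}{13804346730}$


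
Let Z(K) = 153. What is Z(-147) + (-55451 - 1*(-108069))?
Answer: 52771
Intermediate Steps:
Z(-147) + (-55451 - 1*(-108069)) = 153 + (-55451 - 1*(-108069)) = 153 + (-55451 + 108069) = 153 + 52618 = 52771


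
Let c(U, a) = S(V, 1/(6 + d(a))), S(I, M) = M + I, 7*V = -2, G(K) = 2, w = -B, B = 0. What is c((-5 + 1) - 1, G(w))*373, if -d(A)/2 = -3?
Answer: -6341/84 ≈ -75.488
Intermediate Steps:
d(A) = 6 (d(A) = -2*(-3) = 6)
w = 0 (w = -1*0 = 0)
V = -2/7 (V = (⅐)*(-2) = -2/7 ≈ -0.28571)
S(I, M) = I + M
c(U, a) = -17/84 (c(U, a) = -2/7 + 1/(6 + 6) = -2/7 + 1/12 = -17/84)
c((-5 + 1) - 1, G(w))*373 = -17/84*373 = -6341/84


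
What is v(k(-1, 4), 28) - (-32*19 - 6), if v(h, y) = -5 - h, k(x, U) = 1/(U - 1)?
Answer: 1826/3 ≈ 608.67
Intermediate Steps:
k(x, U) = 1/(-1 + U)
v(k(-1, 4), 28) - (-32*19 - 6) = (-5 - 1/(-1 + 4)) - (-32*19 - 6) = (-5 - 1/3) - (-608 - 6) = (-5 - 1*⅓) - 1*(-614) = (-5 - ⅓) + 614 = -16/3 + 614 = 1826/3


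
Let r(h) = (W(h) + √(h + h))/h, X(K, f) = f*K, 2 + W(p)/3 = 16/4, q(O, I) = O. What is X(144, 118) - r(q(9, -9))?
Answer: 50974/3 - √2/3 ≈ 16991.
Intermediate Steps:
W(p) = 6 (W(p) = -6 + 3*(16/4) = -6 + 3*(16*(¼)) = -6 + 3*4 = -6 + 12 = 6)
X(K, f) = K*f
r(h) = (6 + √2*√h)/h (r(h) = (6 + √(h + h))/h = (6 + √(2*h))/h = (6 + √2*√h)/h)
X(144, 118) - r(q(9, -9)) = 144*118 - (6/9 + √2/√9) = 16992 - (6*(⅑) + √2*(⅓)) = 16992 - (⅔ + √2/3) = 16992 + (-⅔ - √2/3) = 50974/3 - √2/3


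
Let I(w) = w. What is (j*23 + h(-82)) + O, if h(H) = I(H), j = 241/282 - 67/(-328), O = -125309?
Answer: -5797956635/46248 ≈ -1.2537e+5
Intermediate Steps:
j = 48971/46248 (j = 241*(1/282) - 67*(-1/328) = 241/282 + 67/328 = 48971/46248 ≈ 1.0589)
h(H) = H
(j*23 + h(-82)) + O = ((48971/46248)*23 - 82) - 125309 = (1126333/46248 - 82) - 125309 = -2666003/46248 - 125309 = -5797956635/46248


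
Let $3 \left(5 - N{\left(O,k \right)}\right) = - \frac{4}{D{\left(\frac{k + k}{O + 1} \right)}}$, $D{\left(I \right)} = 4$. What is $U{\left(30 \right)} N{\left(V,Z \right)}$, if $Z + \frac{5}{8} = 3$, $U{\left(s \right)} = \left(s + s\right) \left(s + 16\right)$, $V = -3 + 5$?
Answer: $14720$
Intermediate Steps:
$V = 2$
$U{\left(s \right)} = 2 s \left(16 + s\right)$
$Z = \frac{19}{8}$ ($Z = - \frac{5}{8} + 3 = \frac{19}{8} \approx 2.375$)
$N{\left(O,k \right)} = \frac{16}{3}$ ($N{\left(O,k \right)} = 5 - \frac{\left(-4\right) \frac{1}{4}}{3} = 5 - - \frac{1}{3} = 5 + \frac{1}{3} = \frac{16}{3}$)
$U{\left(30 \right)} N{\left(V,Z \right)} = 2 \cdot 30 \left(16 + 30\right) \frac{16}{3} = 2 \cdot 30 \cdot 46 \cdot \frac{16}{3} = 2760 \cdot \frac{16}{3} = 14720$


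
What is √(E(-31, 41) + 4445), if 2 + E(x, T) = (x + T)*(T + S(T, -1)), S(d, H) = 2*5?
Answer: √4953 ≈ 70.378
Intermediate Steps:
S(d, H) = 10
E(x, T) = -2 + (10 + T)*(T + x) (E(x, T) = -2 + (x + T)*(T + 10) = -2 + (T + x)*(10 + T) = -2 + (10 + T)*(T + x))
√(E(-31, 41) + 4445) = √((-2 + 41² + 10*41 + 10*(-31) + 41*(-31)) + 4445) = √((-2 + 1681 + 410 - 310 - 1271) + 4445) = √(508 + 4445) = √4953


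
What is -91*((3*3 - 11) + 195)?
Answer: -17563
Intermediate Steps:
-91*((3*3 - 11) + 195) = -91*((9 - 11) + 195) = -91*(-2 + 195) = -91*193 = -17563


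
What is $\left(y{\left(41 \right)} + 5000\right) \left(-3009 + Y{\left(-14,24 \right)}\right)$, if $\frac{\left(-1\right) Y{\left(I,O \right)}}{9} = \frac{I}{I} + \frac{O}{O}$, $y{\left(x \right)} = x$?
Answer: $-15259107$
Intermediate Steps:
$Y{\left(I,O \right)} = -18$ ($Y{\left(I,O \right)} = - 9 \left(\frac{I}{I} + \frac{O}{O}\right) = - 9 \left(1 + 1\right) = \left(-9\right) 2 = -18$)
$\left(y{\left(41 \right)} + 5000\right) \left(-3009 + Y{\left(-14,24 \right)}\right) = \left(41 + 5000\right) \left(-3009 - 18\right) = 5041 \left(-3027\right) = -15259107$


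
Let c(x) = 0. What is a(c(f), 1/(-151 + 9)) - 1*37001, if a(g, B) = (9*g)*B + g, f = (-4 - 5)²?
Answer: -37001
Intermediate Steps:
f = 81 (f = (-9)² = 81)
a(g, B) = g + 9*B*g (a(g, B) = 9*B*g + g = g + 9*B*g)
a(c(f), 1/(-151 + 9)) - 1*37001 = 0*(1 + 9/(-151 + 9)) - 1*37001 = 0*(1 + 9/(-142)) - 37001 = 0*(1 + 9*(-1/142)) - 37001 = 0*(1 - 9/142) - 37001 = 0*(133/142) - 37001 = 0 - 37001 = -37001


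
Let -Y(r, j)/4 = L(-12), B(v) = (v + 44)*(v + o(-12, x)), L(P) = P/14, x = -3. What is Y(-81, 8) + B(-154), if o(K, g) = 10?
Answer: 110904/7 ≈ 15843.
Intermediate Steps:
L(P) = P/14 (L(P) = P*(1/14) = P/14)
B(v) = (10 + v)*(44 + v) (B(v) = (v + 44)*(v + 10) = (44 + v)*(10 + v) = (10 + v)*(44 + v))
Y(r, j) = 24/7 (Y(r, j) = -2*(-12)/7 = -4*(-6/7) = 24/7)
Y(-81, 8) + B(-154) = 24/7 + (440 + (-154)² + 54*(-154)) = 24/7 + (440 + 23716 - 8316) = 24/7 + 15840 = 110904/7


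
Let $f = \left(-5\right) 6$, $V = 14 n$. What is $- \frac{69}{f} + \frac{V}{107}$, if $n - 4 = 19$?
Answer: $\frac{5681}{1070} \approx 5.3093$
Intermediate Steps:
$n = 23$ ($n = 4 + 19 = 23$)
$V = 322$ ($V = 14 \cdot 23 = 322$)
$f = -30$
$- \frac{69}{f} + \frac{V}{107} = - \frac{69}{-30} + \frac{322}{107} = \left(-69\right) \left(- \frac{1}{30}\right) + 322 \cdot \frac{1}{107} = \frac{23}{10} + \frac{322}{107} = \frac{5681}{1070}$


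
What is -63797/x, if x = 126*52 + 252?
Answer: -63797/6804 ≈ -9.3764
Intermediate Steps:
x = 6804 (x = 6552 + 252 = 6804)
-63797/x = -63797/6804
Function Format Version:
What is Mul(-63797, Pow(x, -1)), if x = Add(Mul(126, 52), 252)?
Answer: Rational(-63797, 6804) ≈ -9.3764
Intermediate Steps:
x = 6804 (x = Add(6552, 252) = 6804)
Mul(-63797, Pow(x, -1)) = Mul(-63797, Pow(6804, -1)) = Mul(-63797, Rational(1, 6804)) = Rational(-63797, 6804)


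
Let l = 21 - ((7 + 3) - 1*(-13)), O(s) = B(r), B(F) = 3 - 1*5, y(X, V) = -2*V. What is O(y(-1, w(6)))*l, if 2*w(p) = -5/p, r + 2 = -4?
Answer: 4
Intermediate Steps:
r = -6 (r = -2 - 4 = -6)
w(p) = -5/(2*p) (w(p) = (-5/p)/2 = -5/(2*p))
B(F) = -2 (B(F) = 3 - 5 = -2)
O(s) = -2
l = -2 (l = 21 - (10 + 13) = 21 - 1*23 = 21 - 23 = -2)
O(y(-1, w(6)))*l = -2*(-2) = 4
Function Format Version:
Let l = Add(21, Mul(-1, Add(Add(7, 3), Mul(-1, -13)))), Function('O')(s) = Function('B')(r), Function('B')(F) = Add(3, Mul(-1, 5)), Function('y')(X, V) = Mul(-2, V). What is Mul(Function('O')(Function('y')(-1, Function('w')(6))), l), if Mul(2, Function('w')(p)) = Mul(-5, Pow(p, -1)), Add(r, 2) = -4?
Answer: 4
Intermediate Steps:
r = -6 (r = Add(-2, -4) = -6)
Function('w')(p) = Mul(Rational(-5, 2), Pow(p, -1)) (Function('w')(p) = Mul(Rational(1, 2), Mul(-5, Pow(p, -1))) = Mul(Rational(-5, 2), Pow(p, -1)))
Function('B')(F) = -2 (Function('B')(F) = Add(3, -5) = -2)
Function('O')(s) = -2
l = -2 (l = Add(21, Mul(-1, Add(10, 13))) = Add(21, Mul(-1, 23)) = Add(21, -23) = -2)
Mul(Function('O')(Function('y')(-1, Function('w')(6))), l) = Mul(-2, -2) = 4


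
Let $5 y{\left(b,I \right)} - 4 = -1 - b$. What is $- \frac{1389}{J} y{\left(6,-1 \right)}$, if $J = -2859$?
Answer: $- \frac{1389}{4765} \approx -0.2915$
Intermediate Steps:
$y{\left(b,I \right)} = \frac{3}{5} - \frac{b}{5}$ ($y{\left(b,I \right)} = \frac{4}{5} + \frac{-1 - b}{5} = \frac{4}{5} - \left(\frac{1}{5} + \frac{b}{5}\right) = \frac{3}{5} - \frac{b}{5}$)
$- \frac{1389}{J} y{\left(6,-1 \right)} = - \frac{1389}{-2859} \left(\frac{3}{5} - \frac{6}{5}\right) = \left(-1389\right) \left(- \frac{1}{2859}\right) \left(\frac{3}{5} - \frac{6}{5}\right) = \frac{463}{953} \left(- \frac{3}{5}\right) = - \frac{1389}{4765}$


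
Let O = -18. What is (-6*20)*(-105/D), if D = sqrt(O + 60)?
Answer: 300*sqrt(42) ≈ 1944.2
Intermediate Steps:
D = sqrt(42) (D = sqrt(-18 + 60) = sqrt(42) ≈ 6.4807)
(-6*20)*(-105/D) = (-6*20)*(-105*sqrt(42)/42) = -(-12600)*sqrt(42)/42 = -(-300)*sqrt(42) = 300*sqrt(42)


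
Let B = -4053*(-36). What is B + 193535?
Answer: 339443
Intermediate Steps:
B = 145908
B + 193535 = 145908 + 193535 = 339443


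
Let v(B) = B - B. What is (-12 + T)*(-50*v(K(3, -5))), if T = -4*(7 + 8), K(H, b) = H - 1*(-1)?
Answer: 0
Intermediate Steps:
K(H, b) = 1 + H (K(H, b) = H + 1 = 1 + H)
v(B) = 0
T = -60 (T = -4*15 = -60)
(-12 + T)*(-50*v(K(3, -5))) = (-12 - 60)*(-50*0) = -72*0 = 0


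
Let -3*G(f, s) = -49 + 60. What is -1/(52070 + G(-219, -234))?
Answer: -3/156199 ≈ -1.9206e-5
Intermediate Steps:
G(f, s) = -11/3 (G(f, s) = -(-49 + 60)/3 = -⅓*11 = -11/3)
-1/(52070 + G(-219, -234)) = -1/(52070 - 11/3) = -1/156199/3 = -1*3/156199 = -3/156199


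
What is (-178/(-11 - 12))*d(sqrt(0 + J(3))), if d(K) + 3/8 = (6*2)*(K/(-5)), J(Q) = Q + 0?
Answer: -267/92 - 2136*sqrt(3)/115 ≈ -35.073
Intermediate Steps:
J(Q) = Q
d(K) = -3/8 - 12*K/5 (d(K) = -3/8 + (6*2)*(K/(-5)) = -3/8 + 12*(K*(-1/5)) = -3/8 + 12*(-K/5) = -3/8 - 12*K/5)
(-178/(-11 - 12))*d(sqrt(0 + J(3))) = (-178/(-11 - 12))*(-3/8 - 12*sqrt(0 + 3)/5) = (-178/(-23))*(-3/8 - 12*sqrt(3)/5) = (-178*(-1/23))*(-3/8 - 12*sqrt(3)/5) = 178*(-3/8 - 12*sqrt(3)/5)/23 = -267/92 - 2136*sqrt(3)/115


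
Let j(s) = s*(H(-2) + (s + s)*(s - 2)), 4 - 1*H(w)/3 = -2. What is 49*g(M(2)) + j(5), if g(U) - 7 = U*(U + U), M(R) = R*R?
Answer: 2151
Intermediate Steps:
M(R) = R**2
H(w) = 18 (H(w) = 12 - 3*(-2) = 12 + 6 = 18)
g(U) = 7 + 2*U**2 (g(U) = 7 + U*(U + U) = 7 + U*(2*U) = 7 + 2*U**2)
j(s) = s*(18 + 2*s*(-2 + s)) (j(s) = s*(18 + (s + s)*(s - 2)) = s*(18 + (2*s)*(-2 + s)) = s*(18 + 2*s*(-2 + s)))
49*g(M(2)) + j(5) = 49*(7 + 2*(2**2)**2) + 2*5*(9 + 5**2 - 2*5) = 49*(7 + 2*4**2) + 2*5*(9 + 25 - 10) = 49*(7 + 2*16) + 2*5*24 = 49*(7 + 32) + 240 = 49*39 + 240 = 1911 + 240 = 2151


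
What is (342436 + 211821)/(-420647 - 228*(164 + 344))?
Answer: -554257/536471 ≈ -1.0332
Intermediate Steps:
(342436 + 211821)/(-420647 - 228*(164 + 344)) = 554257/(-420647 - 228*508) = 554257/(-420647 - 115824) = 554257/(-536471) = 554257*(-1/536471) = -554257/536471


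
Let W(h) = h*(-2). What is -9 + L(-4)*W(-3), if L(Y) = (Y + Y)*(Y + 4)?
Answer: -9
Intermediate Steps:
L(Y) = 2*Y*(4 + Y) (L(Y) = (2*Y)*(4 + Y) = 2*Y*(4 + Y))
W(h) = -2*h
-9 + L(-4)*W(-3) = -9 + (2*(-4)*(4 - 4))*(-2*(-3)) = -9 + (2*(-4)*0)*6 = -9 + 0*6 = -9 + 0 = -9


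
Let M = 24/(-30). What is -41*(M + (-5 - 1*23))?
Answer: 5904/5 ≈ 1180.8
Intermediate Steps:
M = -4/5 (M = 24*(-1/30) = -4/5 ≈ -0.80000)
-41*(M + (-5 - 1*23)) = -41*(-4/5 + (-5 - 1*23)) = -41*(-4/5 + (-5 - 23)) = -41*(-4/5 - 28) = -41*(-144/5) = 5904/5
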